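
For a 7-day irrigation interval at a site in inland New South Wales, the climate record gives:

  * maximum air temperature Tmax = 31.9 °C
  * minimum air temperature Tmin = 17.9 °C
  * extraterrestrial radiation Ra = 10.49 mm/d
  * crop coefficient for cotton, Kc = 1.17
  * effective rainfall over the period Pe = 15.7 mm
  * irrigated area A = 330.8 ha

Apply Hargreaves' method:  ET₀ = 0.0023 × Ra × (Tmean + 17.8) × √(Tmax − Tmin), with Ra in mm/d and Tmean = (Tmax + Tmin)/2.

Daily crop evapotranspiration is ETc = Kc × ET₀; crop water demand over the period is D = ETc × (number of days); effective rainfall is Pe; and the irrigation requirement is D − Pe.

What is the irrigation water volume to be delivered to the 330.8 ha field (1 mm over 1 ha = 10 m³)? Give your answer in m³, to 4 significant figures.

52500 m³

Tmean = (31.9 + 17.9)/2 = 24.90 °C
ET₀ = 0.0023 × 10.49 × (24.90 + 17.8) × √14.0 = 0.0023 × 10.49 × 42.70 × 3.7417 = 3.8548 mm/d
ETc = Kc × ET₀ = 1.17 × 3.8548 = 4.5101 mm/d
Crop demand D = ETc × 7 d = 4.5101 × 7 = 31.571 mm
D − Pe = 31.571 − 15.7 = 15.871 mm
Volume = 15.871 mm × 330.8 ha × 10 = 52501.3 m³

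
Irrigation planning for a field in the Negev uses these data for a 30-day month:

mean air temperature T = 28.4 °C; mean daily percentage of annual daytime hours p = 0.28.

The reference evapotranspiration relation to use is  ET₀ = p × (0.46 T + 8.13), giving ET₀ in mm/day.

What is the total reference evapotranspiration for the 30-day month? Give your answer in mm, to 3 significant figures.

178 mm

ET₀ = 0.28 × (0.46 × 28.4 + 8.13) = 0.28 × 21.194 = 5.9343 mm/d
Monthly total = 5.9343 × 30 = 178.029 mm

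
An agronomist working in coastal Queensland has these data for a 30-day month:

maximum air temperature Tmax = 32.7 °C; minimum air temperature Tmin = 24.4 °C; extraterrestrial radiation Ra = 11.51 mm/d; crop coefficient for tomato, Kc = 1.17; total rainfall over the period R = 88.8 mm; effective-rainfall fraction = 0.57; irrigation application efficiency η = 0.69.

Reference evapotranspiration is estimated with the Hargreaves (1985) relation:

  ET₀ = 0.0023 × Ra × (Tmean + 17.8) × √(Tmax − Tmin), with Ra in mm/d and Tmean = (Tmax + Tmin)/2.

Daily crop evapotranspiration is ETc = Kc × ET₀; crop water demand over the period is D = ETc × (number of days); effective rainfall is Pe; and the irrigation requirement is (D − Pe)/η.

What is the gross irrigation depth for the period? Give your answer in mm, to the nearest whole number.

Tmean = (32.7 + 24.4)/2 = 28.55 °C
ET₀ = 0.0023 × 11.51 × (28.55 + 17.8) × √8.3 = 0.0023 × 11.51 × 46.35 × 2.8810 = 3.5351 mm/d
ETc = Kc × ET₀ = 1.17 × 3.5351 = 4.1361 mm/d
Crop demand D = ETc × 30 d = 4.1361 × 30 = 124.083 mm
Pe = 0.57 × 88.8 = 50.616 mm
D − Pe = 124.083 − 50.616 = 73.467 mm
Gross irrigation = 73.467 / 0.69 = 106.474 mm

106 mm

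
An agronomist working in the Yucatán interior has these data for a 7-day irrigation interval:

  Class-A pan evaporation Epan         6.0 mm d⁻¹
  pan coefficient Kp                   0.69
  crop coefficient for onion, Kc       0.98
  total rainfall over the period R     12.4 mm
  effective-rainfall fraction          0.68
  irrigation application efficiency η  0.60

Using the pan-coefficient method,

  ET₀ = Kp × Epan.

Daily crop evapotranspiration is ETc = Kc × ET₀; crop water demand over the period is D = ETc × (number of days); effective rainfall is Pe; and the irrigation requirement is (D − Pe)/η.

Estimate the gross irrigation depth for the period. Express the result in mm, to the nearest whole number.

33 mm

ET₀ = 0.69 × 6.0 = 4.1400 mm/d
ETc = Kc × ET₀ = 0.98 × 4.1400 = 4.0572 mm/d
Crop demand D = ETc × 7 d = 4.0572 × 7 = 28.400 mm
Pe = 0.68 × 12.4 = 8.432 mm
D − Pe = 28.400 − 8.432 = 19.968 mm
Gross irrigation = 19.968 / 0.60 = 33.280 mm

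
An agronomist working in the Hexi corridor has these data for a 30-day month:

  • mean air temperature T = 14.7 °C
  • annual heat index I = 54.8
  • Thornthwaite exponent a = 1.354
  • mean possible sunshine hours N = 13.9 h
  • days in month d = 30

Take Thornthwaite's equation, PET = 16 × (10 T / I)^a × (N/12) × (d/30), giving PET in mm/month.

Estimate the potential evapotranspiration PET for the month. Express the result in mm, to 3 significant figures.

70.5 mm

10T/I = 10 × 14.7 / 54.8 = 2.6825
(10T/I)^a = 2.6825^1.354 = 3.8040
Uncorrected PET = 16 × 3.8040 = 60.864 mm
Correction = (N/12)(d/30) = (13.9/12)(30/30) = 1.1583
PET = 60.864 × 1.1583 = 70.499 mm/month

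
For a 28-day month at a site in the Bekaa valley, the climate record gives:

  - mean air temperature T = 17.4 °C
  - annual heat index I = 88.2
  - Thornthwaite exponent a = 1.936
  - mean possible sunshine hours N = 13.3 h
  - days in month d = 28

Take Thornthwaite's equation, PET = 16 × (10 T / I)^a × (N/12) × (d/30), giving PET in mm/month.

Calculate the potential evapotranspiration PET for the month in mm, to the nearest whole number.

62 mm

10T/I = 10 × 17.4 / 88.2 = 1.9728
(10T/I)^a = 1.9728^1.936 = 3.7263
Uncorrected PET = 16 × 3.7263 = 59.621 mm
Correction = (N/12)(d/30) = (13.3/12)(28/30) = 1.0344
PET = 59.621 × 1.0344 = 61.672 mm/month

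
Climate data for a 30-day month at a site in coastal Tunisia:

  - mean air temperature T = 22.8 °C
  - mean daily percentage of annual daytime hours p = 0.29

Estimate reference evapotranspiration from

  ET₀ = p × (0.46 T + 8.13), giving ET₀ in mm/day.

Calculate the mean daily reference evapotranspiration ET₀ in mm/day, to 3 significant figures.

ET₀ = 0.29 × (0.46 × 22.8 + 8.13) = 0.29 × 18.618 = 5.3992 mm/d

5.40 mm/day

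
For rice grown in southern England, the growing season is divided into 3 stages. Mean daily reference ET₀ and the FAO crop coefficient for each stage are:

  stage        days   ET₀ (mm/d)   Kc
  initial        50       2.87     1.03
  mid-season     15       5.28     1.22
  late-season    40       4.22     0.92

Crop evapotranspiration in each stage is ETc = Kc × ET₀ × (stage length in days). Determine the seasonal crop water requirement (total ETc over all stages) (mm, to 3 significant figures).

400 mm

initial: 1.03 × 2.87 × 50 = 147.81 mm
mid-season: 1.22 × 5.28 × 15 = 96.62 mm
late-season: 0.92 × 4.22 × 40 = 155.30 mm
Seasonal total = 399.73 mm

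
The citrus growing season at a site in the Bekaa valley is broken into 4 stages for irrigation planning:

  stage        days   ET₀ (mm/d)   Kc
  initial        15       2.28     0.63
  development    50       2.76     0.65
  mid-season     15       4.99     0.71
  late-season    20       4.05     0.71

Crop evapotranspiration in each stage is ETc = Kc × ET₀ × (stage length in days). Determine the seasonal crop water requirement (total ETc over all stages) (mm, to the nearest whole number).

222 mm

initial: 0.63 × 2.28 × 15 = 21.55 mm
development: 0.65 × 2.76 × 50 = 89.70 mm
mid-season: 0.71 × 4.99 × 15 = 53.14 mm
late-season: 0.71 × 4.05 × 20 = 57.51 mm
Seasonal total = 221.90 mm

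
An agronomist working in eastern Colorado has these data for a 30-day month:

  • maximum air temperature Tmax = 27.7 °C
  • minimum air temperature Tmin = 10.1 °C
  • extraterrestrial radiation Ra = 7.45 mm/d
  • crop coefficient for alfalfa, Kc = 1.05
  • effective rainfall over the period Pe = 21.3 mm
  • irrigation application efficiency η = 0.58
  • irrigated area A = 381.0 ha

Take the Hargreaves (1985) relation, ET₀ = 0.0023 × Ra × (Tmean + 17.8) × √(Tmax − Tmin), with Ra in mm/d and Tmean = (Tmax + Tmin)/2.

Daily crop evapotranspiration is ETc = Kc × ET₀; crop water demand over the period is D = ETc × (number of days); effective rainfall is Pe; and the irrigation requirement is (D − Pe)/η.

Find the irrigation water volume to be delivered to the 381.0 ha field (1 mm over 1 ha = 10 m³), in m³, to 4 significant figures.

406000 m³

Tmean = (27.7 + 10.1)/2 = 18.90 °C
ET₀ = 0.0023 × 7.45 × (18.90 + 17.8) × √17.6 = 0.0023 × 7.45 × 36.70 × 4.1952 = 2.6382 mm/d
ETc = Kc × ET₀ = 1.05 × 2.6382 = 2.7701 mm/d
Crop demand D = ETc × 30 d = 2.7701 × 30 = 83.103 mm
D − Pe = 83.103 − 21.3 = 61.803 mm
Gross irrigation = 61.803 / 0.58 = 106.557 mm
Volume = 106.557 mm × 381.0 ha × 10 = 405982.2 m³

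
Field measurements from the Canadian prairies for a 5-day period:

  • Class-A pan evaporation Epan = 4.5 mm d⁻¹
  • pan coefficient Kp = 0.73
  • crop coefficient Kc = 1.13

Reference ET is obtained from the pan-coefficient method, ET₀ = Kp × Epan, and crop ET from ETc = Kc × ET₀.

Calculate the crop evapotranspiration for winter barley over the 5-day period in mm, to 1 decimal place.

ET₀ = 0.73 × 4.5 = 3.2850 mm/d
ETc = Kc × ET₀ = 1.13 × 3.2850 = 3.7121 mm/d
Over 5 days: 3.7121 × 5 = 18.561 mm

18.6 mm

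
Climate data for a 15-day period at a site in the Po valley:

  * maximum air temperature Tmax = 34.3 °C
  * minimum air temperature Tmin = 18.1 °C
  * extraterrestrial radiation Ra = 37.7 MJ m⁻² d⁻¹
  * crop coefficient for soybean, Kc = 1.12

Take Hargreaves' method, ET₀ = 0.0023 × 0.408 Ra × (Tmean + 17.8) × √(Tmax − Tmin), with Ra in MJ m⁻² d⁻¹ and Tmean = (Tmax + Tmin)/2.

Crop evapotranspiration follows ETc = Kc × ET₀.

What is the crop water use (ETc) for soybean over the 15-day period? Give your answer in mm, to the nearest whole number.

Tmean = (34.3 + 18.1)/2 = 26.20 °C
0.408 Ra = 0.408 × 37.7 = 15.3816 mm/d equivalent
ET₀ = 0.0023 × 15.3816 × (26.20 + 17.8) × √16.2 = 0.0023 × 15.3816 × 44.00 × 4.0249 = 6.2652 mm/d
ETc = Kc × ET₀ = 1.12 × 6.2652 = 7.0170 mm/d
Over 15 days: 7.0170 × 15 = 105.255 mm

105 mm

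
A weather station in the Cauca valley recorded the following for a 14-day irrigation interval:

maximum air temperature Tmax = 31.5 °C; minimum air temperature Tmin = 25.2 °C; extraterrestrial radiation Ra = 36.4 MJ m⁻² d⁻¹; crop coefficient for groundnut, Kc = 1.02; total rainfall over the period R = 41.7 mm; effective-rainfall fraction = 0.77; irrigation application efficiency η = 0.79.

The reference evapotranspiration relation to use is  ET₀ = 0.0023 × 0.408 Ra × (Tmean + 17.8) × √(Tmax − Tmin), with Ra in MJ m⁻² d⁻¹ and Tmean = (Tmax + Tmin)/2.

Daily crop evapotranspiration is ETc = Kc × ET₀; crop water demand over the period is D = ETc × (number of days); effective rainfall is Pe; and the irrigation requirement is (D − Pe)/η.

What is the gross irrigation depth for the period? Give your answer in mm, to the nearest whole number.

31 mm

Tmean = (31.5 + 25.2)/2 = 28.35 °C
0.408 Ra = 0.408 × 36.4 = 14.8512 mm/d equivalent
ET₀ = 0.0023 × 14.8512 × (28.35 + 17.8) × √6.3 = 0.0023 × 14.8512 × 46.15 × 2.5100 = 3.9567 mm/d
ETc = Kc × ET₀ = 1.02 × 3.9567 = 4.0358 mm/d
Crop demand D = ETc × 14 d = 4.0358 × 14 = 56.501 mm
Pe = 0.77 × 41.7 = 32.109 mm
D − Pe = 56.501 − 32.109 = 24.392 mm
Gross irrigation = 24.392 / 0.79 = 30.876 mm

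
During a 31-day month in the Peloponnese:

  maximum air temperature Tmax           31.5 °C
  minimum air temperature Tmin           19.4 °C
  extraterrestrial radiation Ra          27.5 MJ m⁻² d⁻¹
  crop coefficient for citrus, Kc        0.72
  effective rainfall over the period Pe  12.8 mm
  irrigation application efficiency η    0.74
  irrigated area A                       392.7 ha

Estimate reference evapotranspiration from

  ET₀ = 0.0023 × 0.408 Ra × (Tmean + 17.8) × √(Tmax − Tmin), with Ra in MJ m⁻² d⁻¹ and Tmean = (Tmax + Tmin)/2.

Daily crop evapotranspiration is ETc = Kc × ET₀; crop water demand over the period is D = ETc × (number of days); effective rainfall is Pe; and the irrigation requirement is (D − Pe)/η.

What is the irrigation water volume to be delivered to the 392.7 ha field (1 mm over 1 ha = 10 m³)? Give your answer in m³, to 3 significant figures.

Tmean = (31.5 + 19.4)/2 = 25.45 °C
0.408 Ra = 0.408 × 27.5 = 11.2200 mm/d equivalent
ET₀ = 0.0023 × 11.2200 × (25.45 + 17.8) × √12.1 = 0.0023 × 11.2200 × 43.25 × 3.4785 = 3.8824 mm/d
ETc = Kc × ET₀ = 0.72 × 3.8824 = 2.7953 mm/d
Crop demand D = ETc × 31 d = 2.7953 × 31 = 86.654 mm
D − Pe = 86.654 − 12.8 = 73.854 mm
Gross irrigation = 73.854 / 0.74 = 99.803 mm
Volume = 99.803 mm × 392.7 ha × 10 = 391926.4 m³

392000 m³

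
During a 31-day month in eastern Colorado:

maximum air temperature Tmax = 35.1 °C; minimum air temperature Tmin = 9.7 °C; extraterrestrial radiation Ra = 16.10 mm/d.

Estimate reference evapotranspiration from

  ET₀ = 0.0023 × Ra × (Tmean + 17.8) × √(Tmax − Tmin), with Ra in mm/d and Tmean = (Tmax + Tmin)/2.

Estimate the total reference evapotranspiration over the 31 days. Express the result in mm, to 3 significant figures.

Tmean = (35.1 + 9.7)/2 = 22.40 °C
ET₀ = 0.0023 × 16.10 × (22.40 + 17.8) × √25.4 = 0.0023 × 16.10 × 40.20 × 5.0398 = 7.5023 mm/d
Over 31 days: 7.5023 × 31 = 232.571 mm

233 mm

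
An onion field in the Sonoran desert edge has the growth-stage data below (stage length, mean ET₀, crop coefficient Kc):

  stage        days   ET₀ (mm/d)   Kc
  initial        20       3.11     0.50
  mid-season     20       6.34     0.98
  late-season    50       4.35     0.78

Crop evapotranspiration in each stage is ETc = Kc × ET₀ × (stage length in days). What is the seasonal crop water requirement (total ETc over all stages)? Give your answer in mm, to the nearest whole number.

initial: 0.50 × 3.11 × 20 = 31.10 mm
mid-season: 0.98 × 6.34 × 20 = 124.26 mm
late-season: 0.78 × 4.35 × 50 = 169.65 mm
Seasonal total = 325.01 mm

325 mm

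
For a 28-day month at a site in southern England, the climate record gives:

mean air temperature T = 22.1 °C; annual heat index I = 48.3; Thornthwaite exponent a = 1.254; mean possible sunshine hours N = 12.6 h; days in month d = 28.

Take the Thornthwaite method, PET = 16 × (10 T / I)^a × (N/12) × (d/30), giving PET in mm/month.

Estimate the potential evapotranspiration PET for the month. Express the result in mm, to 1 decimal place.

105.6 mm

10T/I = 10 × 22.1 / 48.3 = 4.5756
(10T/I)^a = 4.5756^1.254 = 6.7329
Uncorrected PET = 16 × 6.7329 = 107.726 mm
Correction = (N/12)(d/30) = (12.6/12)(28/30) = 0.9800
PET = 107.726 × 0.9800 = 105.571 mm/month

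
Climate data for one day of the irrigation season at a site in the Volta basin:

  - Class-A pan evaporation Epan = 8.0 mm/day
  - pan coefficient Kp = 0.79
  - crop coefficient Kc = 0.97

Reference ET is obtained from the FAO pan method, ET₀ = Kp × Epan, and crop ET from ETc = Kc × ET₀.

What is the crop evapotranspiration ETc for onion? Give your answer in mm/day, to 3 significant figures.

6.13 mm/day

ET₀ = 0.79 × 8.0 = 6.3200 mm/d
ETc = Kc × ET₀ = 0.97 × 6.3200 = 6.1304 mm/d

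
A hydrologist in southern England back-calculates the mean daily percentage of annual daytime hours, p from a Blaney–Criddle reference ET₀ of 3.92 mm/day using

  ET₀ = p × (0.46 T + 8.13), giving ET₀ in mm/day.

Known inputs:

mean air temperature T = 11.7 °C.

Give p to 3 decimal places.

p = ET₀ / (0.46 T + 8.13) = 3.92 / (0.46 × 11.7 + 8.13) = 3.92 / 13.512 = 0.2901

0.290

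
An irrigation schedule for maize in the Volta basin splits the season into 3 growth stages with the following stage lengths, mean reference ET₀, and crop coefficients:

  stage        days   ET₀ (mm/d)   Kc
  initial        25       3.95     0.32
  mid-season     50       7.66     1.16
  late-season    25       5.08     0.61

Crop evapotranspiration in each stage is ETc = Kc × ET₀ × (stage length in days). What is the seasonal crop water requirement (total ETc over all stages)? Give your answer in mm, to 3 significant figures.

553 mm

initial: 0.32 × 3.95 × 25 = 31.60 mm
mid-season: 1.16 × 7.66 × 50 = 444.28 mm
late-season: 0.61 × 5.08 × 25 = 77.47 mm
Seasonal total = 553.35 mm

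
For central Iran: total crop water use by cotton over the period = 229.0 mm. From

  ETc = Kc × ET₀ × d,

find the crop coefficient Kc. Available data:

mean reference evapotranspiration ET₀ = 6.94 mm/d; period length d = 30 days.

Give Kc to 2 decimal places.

ETc = Kc × ET₀ × d  ⇒  Kc = ETc / (ET₀ × d)
Kc = 229.0 / (6.94 × 30) = 229.0 / 208.20 = 1.0999

1.10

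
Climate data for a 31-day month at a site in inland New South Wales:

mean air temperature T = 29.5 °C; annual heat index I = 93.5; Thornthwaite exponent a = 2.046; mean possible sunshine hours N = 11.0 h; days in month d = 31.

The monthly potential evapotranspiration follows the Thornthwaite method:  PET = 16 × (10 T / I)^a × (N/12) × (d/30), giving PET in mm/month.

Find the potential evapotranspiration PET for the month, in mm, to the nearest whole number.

10T/I = 10 × 29.5 / 93.5 = 3.1551
(10T/I)^a = 3.1551^2.046 = 10.4950
Uncorrected PET = 16 × 10.4950 = 167.920 mm
Correction = (N/12)(d/30) = (11.0/12)(31/30) = 0.9472
PET = 167.920 × 0.9472 = 159.054 mm/month

159 mm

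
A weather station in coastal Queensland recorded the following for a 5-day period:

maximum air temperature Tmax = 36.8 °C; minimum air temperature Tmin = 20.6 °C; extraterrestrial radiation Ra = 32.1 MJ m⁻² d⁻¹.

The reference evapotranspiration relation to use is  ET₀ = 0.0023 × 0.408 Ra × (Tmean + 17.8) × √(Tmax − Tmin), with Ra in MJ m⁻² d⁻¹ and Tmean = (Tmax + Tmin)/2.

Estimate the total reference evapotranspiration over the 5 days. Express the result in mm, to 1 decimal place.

Tmean = (36.8 + 20.6)/2 = 28.70 °C
0.408 Ra = 0.408 × 32.1 = 13.0968 mm/d equivalent
ET₀ = 0.0023 × 13.0968 × (28.70 + 17.8) × √16.2 = 0.0023 × 13.0968 × 46.50 × 4.0249 = 5.6377 mm/d
Over 5 days: 5.6377 × 5 = 28.189 mm

28.2 mm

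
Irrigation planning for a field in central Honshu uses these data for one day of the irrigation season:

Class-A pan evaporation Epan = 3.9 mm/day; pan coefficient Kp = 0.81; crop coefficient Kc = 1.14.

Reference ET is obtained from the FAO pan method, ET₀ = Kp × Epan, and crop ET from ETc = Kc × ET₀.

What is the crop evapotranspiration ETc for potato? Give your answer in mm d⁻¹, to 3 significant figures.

3.60 mm d⁻¹

ET₀ = 0.81 × 3.9 = 3.1590 mm/d
ETc = Kc × ET₀ = 1.14 × 3.1590 = 3.6013 mm/d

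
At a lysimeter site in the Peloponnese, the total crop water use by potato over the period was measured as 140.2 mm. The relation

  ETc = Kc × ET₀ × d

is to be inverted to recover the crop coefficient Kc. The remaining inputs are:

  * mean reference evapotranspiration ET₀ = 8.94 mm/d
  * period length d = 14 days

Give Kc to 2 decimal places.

ETc = Kc × ET₀ × d  ⇒  Kc = ETc / (ET₀ × d)
Kc = 140.2 / (8.94 × 14) = 140.2 / 125.16 = 1.1202

1.12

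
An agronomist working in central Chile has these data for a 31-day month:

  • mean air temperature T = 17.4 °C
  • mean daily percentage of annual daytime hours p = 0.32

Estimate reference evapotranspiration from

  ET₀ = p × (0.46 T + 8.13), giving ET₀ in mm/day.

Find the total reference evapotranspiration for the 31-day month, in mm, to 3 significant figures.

ET₀ = 0.32 × (0.46 × 17.4 + 8.13) = 0.32 × 16.134 = 5.1629 mm/d
Monthly total = 5.1629 × 31 = 160.050 mm

160 mm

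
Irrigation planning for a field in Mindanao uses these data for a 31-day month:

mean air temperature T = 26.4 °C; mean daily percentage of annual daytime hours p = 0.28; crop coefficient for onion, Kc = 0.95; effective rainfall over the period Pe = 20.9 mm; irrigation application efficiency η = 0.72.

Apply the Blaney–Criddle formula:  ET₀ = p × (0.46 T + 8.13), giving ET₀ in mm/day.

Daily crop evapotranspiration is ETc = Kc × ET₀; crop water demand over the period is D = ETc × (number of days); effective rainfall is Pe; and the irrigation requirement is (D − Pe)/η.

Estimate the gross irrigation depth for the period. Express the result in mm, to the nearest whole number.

203 mm

ET₀ = 0.28 × (0.46 × 26.4 + 8.13) = 0.28 × 20.274 = 5.6767 mm/d
ETc = Kc × ET₀ = 0.95 × 5.6767 = 5.3929 mm/d
Crop demand D = ETc × 31 d = 5.3929 × 31 = 167.180 mm
D − Pe = 167.180 − 20.9 = 146.280 mm
Gross irrigation = 146.280 / 0.72 = 203.167 mm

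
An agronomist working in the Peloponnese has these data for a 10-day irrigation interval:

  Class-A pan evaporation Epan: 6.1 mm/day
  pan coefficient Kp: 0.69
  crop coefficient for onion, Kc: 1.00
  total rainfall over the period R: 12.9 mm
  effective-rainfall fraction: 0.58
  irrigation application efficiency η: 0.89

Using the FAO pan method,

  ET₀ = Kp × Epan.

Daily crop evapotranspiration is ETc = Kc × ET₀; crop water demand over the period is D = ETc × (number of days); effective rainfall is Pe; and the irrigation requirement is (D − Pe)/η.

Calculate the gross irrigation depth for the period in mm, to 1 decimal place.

38.9 mm

ET₀ = 0.69 × 6.1 = 4.2090 mm/d
ETc = Kc × ET₀ = 1.00 × 4.2090 = 4.2090 mm/d
Crop demand D = ETc × 10 d = 4.2090 × 10 = 42.090 mm
Pe = 0.58 × 12.9 = 7.482 mm
D − Pe = 42.090 − 7.482 = 34.608 mm
Gross irrigation = 34.608 / 0.89 = 38.885 mm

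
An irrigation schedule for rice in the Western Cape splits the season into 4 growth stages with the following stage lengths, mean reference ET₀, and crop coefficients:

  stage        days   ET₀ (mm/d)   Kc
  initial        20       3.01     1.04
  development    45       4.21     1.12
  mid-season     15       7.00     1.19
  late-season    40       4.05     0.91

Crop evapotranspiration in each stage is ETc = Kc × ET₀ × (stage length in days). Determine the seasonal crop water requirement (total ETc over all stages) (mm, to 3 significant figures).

initial: 1.04 × 3.01 × 20 = 62.61 mm
development: 1.12 × 4.21 × 45 = 212.18 mm
mid-season: 1.19 × 7.00 × 15 = 124.95 mm
late-season: 0.91 × 4.05 × 40 = 147.42 mm
Seasonal total = 547.16 mm

547 mm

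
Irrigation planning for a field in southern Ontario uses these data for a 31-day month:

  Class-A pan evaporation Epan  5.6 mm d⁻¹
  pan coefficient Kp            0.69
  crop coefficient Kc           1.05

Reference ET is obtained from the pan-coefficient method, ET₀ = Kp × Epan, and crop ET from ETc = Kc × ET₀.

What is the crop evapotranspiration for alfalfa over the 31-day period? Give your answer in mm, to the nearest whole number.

ET₀ = 0.69 × 5.6 = 3.8640 mm/d
ETc = Kc × ET₀ = 1.05 × 3.8640 = 4.0572 mm/d
Over 31 days: 4.0572 × 31 = 125.773 mm

126 mm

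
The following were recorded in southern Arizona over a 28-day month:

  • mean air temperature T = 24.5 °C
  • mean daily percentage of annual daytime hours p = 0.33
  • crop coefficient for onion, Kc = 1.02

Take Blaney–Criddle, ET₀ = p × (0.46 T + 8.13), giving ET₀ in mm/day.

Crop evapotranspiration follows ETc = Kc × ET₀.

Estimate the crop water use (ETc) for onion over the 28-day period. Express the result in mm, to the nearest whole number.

ET₀ = 0.33 × (0.46 × 24.5 + 8.13) = 0.33 × 19.400 = 6.4020 mm/d
ETc = Kc × ET₀ = 1.02 × 6.4020 = 6.5300 mm/d
Over 28 days: 6.5300 × 28 = 182.840 mm

183 mm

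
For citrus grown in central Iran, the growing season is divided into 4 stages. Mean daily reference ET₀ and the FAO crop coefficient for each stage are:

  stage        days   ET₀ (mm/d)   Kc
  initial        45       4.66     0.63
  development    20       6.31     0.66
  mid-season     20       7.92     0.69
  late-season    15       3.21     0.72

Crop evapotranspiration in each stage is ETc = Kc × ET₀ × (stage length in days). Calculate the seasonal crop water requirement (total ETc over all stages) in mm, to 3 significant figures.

359 mm

initial: 0.63 × 4.66 × 45 = 132.11 mm
development: 0.66 × 6.31 × 20 = 83.29 mm
mid-season: 0.69 × 7.92 × 20 = 109.30 mm
late-season: 0.72 × 3.21 × 15 = 34.67 mm
Seasonal total = 359.37 mm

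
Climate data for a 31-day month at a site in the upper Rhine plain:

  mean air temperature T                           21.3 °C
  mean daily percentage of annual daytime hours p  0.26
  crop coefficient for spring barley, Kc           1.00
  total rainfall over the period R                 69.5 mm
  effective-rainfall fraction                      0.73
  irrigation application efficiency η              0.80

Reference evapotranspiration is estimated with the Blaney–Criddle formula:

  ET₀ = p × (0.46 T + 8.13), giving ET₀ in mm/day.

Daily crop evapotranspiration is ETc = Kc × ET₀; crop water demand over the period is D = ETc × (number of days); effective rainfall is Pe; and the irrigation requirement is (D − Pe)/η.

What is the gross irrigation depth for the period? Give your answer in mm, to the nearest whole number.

ET₀ = 0.26 × (0.46 × 21.3 + 8.13) = 0.26 × 17.928 = 4.6613 mm/d
ETc = Kc × ET₀ = 1.00 × 4.6613 = 4.6613 mm/d
Crop demand D = ETc × 31 d = 4.6613 × 31 = 144.500 mm
Pe = 0.73 × 69.5 = 50.735 mm
D − Pe = 144.500 − 50.735 = 93.765 mm
Gross irrigation = 93.765 / 0.80 = 117.206 mm

117 mm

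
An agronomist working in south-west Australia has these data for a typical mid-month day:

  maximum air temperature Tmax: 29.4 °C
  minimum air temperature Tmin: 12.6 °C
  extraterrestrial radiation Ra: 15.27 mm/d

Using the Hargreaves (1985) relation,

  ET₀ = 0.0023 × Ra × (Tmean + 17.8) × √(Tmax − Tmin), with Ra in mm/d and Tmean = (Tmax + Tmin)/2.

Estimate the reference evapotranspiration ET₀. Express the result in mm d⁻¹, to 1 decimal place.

5.6 mm d⁻¹

Tmean = (29.4 + 12.6)/2 = 21.00 °C
ET₀ = 0.0023 × 15.27 × (21.00 + 17.8) × √16.8 = 0.0023 × 15.27 × 38.80 × 4.0988 = 5.5854 mm/d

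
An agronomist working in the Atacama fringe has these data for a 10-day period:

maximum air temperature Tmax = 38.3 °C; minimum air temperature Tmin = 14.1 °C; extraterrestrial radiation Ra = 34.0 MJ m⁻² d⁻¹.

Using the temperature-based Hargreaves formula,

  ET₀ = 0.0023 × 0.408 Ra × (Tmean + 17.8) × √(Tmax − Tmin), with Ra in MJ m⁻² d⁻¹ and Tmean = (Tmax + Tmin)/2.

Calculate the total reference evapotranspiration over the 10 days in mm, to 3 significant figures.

69.1 mm

Tmean = (38.3 + 14.1)/2 = 26.20 °C
0.408 Ra = 0.408 × 34.0 = 13.8720 mm/d equivalent
ET₀ = 0.0023 × 13.8720 × (26.20 + 17.8) × √24.2 = 0.0023 × 13.8720 × 44.00 × 4.9193 = 6.9059 mm/d
Over 10 days: 6.9059 × 10 = 69.059 mm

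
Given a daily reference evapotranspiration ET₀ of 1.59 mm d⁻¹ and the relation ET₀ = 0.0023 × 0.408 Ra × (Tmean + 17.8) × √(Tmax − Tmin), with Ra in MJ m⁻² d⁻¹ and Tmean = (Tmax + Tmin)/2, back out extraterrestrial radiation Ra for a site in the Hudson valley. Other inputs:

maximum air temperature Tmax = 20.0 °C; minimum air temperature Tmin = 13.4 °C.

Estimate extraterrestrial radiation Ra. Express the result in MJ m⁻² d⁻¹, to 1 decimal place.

19.1 MJ m⁻² d⁻¹

Tmean = (20.0+13.4)/2 = 16.70 °C; ΔT = 6.6
Ra = ET₀ / [0.0023 × 0.408 × (Tmean+17.8) × √ΔT]
   = 1.59 / (0.0023 × 0.408 × 34.50 × 2.5690) = 19.117 MJ m⁻² d⁻¹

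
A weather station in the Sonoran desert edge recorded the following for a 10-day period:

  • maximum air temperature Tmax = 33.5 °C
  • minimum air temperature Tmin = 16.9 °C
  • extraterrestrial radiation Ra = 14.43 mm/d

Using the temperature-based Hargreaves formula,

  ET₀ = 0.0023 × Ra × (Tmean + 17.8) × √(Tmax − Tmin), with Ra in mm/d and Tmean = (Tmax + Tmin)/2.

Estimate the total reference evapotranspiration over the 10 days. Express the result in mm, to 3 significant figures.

Tmean = (33.5 + 16.9)/2 = 25.20 °C
ET₀ = 0.0023 × 14.43 × (25.20 + 17.8) × √16.6 = 0.0023 × 14.43 × 43.00 × 4.0743 = 5.8145 mm/d
Over 10 days: 5.8145 × 10 = 58.145 mm

58.1 mm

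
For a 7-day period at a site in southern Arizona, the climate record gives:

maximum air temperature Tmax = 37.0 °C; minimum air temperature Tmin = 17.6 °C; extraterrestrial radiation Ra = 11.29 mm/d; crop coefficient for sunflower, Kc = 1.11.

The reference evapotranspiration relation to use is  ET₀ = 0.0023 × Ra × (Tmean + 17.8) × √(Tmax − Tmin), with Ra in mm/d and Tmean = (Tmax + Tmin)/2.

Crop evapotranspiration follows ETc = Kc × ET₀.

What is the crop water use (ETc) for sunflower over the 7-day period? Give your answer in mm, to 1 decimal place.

40.1 mm

Tmean = (37.0 + 17.6)/2 = 27.30 °C
ET₀ = 0.0023 × 11.29 × (27.30 + 17.8) × √19.4 = 0.0023 × 11.29 × 45.10 × 4.4045 = 5.1582 mm/d
ETc = Kc × ET₀ = 1.11 × 5.1582 = 5.7256 mm/d
Over 7 days: 5.7256 × 7 = 40.079 mm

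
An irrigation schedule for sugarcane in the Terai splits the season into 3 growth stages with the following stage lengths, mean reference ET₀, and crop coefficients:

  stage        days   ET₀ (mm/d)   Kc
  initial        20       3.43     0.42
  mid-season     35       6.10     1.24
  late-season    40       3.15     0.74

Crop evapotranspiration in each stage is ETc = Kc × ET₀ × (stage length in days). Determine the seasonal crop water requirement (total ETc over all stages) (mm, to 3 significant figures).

initial: 0.42 × 3.43 × 20 = 28.81 mm
mid-season: 1.24 × 6.10 × 35 = 264.74 mm
late-season: 0.74 × 3.15 × 40 = 93.24 mm
Seasonal total = 386.79 mm

387 mm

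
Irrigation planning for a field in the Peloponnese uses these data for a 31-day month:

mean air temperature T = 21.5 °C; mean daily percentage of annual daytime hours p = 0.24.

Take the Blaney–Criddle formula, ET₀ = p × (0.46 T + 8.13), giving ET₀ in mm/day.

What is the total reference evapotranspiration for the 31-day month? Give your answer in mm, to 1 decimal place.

ET₀ = 0.24 × (0.46 × 21.5 + 8.13) = 0.24 × 18.020 = 4.3248 mm/d
Monthly total = 4.3248 × 31 = 134.069 mm

134.1 mm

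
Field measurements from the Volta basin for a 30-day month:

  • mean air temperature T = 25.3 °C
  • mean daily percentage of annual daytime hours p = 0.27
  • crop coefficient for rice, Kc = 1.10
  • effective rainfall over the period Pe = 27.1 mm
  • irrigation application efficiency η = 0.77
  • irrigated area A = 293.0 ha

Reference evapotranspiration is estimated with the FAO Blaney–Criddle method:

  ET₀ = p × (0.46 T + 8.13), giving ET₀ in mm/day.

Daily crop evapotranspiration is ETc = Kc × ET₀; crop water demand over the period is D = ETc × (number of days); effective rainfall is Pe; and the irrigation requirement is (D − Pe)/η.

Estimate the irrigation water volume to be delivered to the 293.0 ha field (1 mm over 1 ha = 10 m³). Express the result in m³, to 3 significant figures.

ET₀ = 0.27 × (0.46 × 25.3 + 8.13) = 0.27 × 19.768 = 5.3374 mm/d
ETc = Kc × ET₀ = 1.10 × 5.3374 = 5.8711 mm/d
Crop demand D = ETc × 30 d = 5.8711 × 30 = 176.133 mm
D − Pe = 176.133 − 27.1 = 149.033 mm
Gross irrigation = 149.033 / 0.77 = 193.549 mm
Volume = 193.549 mm × 293.0 ha × 10 = 567098.6 m³

567000 m³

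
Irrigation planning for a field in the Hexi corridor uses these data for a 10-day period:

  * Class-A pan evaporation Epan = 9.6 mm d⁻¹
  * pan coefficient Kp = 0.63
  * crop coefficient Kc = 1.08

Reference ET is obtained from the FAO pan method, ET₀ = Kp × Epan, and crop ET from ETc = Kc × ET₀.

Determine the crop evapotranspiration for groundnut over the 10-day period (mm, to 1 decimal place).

ET₀ = 0.63 × 9.6 = 6.0480 mm/d
ETc = Kc × ET₀ = 1.08 × 6.0480 = 6.5318 mm/d
Over 10 days: 6.5318 × 10 = 65.318 mm

65.3 mm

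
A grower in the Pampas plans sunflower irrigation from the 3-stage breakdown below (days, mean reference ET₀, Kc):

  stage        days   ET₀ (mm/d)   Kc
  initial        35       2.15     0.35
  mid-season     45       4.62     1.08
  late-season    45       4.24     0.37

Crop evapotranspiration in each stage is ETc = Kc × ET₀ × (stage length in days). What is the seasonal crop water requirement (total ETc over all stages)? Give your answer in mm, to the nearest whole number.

321 mm

initial: 0.35 × 2.15 × 35 = 26.34 mm
mid-season: 1.08 × 4.62 × 45 = 224.53 mm
late-season: 0.37 × 4.24 × 45 = 70.60 mm
Seasonal total = 321.47 mm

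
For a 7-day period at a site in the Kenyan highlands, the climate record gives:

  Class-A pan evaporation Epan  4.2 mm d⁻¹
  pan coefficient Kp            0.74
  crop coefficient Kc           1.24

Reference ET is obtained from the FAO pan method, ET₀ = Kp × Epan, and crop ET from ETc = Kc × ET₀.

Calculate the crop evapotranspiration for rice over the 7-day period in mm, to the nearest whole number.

ET₀ = 0.74 × 4.2 = 3.1080 mm/d
ETc = Kc × ET₀ = 1.24 × 3.1080 = 3.8539 mm/d
Over 7 days: 3.8539 × 7 = 26.977 mm

27 mm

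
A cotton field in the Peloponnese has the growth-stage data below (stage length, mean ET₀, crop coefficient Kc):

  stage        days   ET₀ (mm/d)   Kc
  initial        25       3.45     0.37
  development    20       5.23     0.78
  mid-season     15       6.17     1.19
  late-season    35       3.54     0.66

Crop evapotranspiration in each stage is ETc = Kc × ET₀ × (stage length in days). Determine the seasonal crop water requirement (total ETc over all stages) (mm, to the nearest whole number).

305 mm

initial: 0.37 × 3.45 × 25 = 31.91 mm
development: 0.78 × 5.23 × 20 = 81.59 mm
mid-season: 1.19 × 6.17 × 15 = 110.13 mm
late-season: 0.66 × 3.54 × 35 = 81.77 mm
Seasonal total = 305.40 mm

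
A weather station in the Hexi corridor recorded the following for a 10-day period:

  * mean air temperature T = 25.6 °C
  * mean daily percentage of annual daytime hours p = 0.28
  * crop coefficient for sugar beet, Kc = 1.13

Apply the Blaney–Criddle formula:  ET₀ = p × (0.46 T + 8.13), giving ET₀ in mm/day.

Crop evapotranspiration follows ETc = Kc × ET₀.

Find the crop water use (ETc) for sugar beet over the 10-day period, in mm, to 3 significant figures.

63.0 mm

ET₀ = 0.28 × (0.46 × 25.6 + 8.13) = 0.28 × 19.906 = 5.5737 mm/d
ETc = Kc × ET₀ = 1.13 × 5.5737 = 6.2983 mm/d
Over 10 days: 6.2983 × 10 = 62.983 mm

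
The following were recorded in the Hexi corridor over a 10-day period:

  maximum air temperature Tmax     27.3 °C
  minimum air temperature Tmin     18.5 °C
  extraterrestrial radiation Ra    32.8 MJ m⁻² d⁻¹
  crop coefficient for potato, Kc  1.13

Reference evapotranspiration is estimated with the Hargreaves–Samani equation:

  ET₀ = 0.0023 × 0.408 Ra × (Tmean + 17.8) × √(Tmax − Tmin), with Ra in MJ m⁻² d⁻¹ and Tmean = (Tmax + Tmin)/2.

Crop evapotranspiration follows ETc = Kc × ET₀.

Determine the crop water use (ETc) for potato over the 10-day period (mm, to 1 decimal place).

Tmean = (27.3 + 18.5)/2 = 22.90 °C
0.408 Ra = 0.408 × 32.8 = 13.3824 mm/d equivalent
ET₀ = 0.0023 × 13.3824 × (22.90 + 17.8) × √8.8 = 0.0023 × 13.3824 × 40.70 × 2.9665 = 3.7162 mm/d
ETc = Kc × ET₀ = 1.13 × 3.7162 = 4.1993 mm/d
Over 10 days: 4.1993 × 10 = 41.993 mm

42.0 mm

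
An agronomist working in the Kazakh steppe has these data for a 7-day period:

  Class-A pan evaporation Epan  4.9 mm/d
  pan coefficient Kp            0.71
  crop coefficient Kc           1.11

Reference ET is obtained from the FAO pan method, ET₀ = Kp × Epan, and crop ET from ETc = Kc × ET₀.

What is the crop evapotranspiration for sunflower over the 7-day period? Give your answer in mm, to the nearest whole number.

ET₀ = 0.71 × 4.9 = 3.4790 mm/d
ETc = Kc × ET₀ = 1.11 × 3.4790 = 3.8617 mm/d
Over 7 days: 3.8617 × 7 = 27.032 mm

27 mm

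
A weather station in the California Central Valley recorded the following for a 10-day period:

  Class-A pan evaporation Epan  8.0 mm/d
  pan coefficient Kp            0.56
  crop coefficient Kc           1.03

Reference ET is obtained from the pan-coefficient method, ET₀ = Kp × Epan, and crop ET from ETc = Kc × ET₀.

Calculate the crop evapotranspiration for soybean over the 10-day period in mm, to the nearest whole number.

ET₀ = 0.56 × 8.0 = 4.4800 mm/d
ETc = Kc × ET₀ = 1.03 × 4.4800 = 4.6144 mm/d
Over 10 days: 4.6144 × 10 = 46.144 mm

46 mm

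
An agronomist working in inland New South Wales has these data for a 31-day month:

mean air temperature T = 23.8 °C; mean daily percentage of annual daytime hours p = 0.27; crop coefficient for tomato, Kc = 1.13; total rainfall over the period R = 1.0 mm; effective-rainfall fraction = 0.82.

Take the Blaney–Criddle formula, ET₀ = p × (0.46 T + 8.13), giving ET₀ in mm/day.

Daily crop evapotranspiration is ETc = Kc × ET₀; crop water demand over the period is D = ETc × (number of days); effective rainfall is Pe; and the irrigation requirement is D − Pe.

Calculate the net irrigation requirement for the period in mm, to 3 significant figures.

ET₀ = 0.27 × (0.46 × 23.8 + 8.13) = 0.27 × 19.078 = 5.1511 mm/d
ETc = Kc × ET₀ = 1.13 × 5.1511 = 5.8207 mm/d
Crop demand D = ETc × 31 d = 5.8207 × 31 = 180.442 mm
Pe = 0.82 × 1.0 = 0.820 mm
D − Pe = 180.442 − 0.820 = 179.622 mm

180 mm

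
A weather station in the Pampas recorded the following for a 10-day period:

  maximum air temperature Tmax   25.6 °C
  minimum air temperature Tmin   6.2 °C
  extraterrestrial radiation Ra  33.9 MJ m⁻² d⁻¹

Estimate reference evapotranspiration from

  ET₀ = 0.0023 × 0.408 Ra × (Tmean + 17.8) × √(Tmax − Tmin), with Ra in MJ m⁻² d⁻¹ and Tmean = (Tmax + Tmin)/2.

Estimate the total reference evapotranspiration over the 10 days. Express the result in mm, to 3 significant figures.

47.2 mm

Tmean = (25.6 + 6.2)/2 = 15.90 °C
0.408 Ra = 0.408 × 33.9 = 13.8312 mm/d equivalent
ET₀ = 0.0023 × 13.8312 × (15.90 + 17.8) × √19.4 = 0.0023 × 13.8312 × 33.70 × 4.4045 = 4.7219 mm/d
Over 10 days: 4.7219 × 10 = 47.219 mm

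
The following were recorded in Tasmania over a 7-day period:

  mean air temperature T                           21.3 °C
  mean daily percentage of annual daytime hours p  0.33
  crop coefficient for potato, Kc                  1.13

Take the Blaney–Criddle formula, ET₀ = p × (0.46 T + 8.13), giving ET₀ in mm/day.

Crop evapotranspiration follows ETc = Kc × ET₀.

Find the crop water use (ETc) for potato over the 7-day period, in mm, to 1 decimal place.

ET₀ = 0.33 × (0.46 × 21.3 + 8.13) = 0.33 × 17.928 = 5.9162 mm/d
ETc = Kc × ET₀ = 1.13 × 5.9162 = 6.6853 mm/d
Over 7 days: 6.6853 × 7 = 46.797 mm

46.8 mm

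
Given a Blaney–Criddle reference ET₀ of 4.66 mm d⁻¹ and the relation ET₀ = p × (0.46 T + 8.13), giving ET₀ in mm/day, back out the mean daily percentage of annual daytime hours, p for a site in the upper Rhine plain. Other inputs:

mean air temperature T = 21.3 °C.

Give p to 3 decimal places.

0.260

p = ET₀ / (0.46 T + 8.13) = 4.66 / (0.46 × 21.3 + 8.13) = 4.66 / 17.928 = 0.2599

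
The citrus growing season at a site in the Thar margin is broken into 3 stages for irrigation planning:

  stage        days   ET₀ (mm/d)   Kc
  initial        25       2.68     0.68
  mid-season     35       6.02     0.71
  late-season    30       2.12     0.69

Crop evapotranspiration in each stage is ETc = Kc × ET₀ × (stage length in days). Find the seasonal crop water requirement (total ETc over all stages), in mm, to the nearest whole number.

239 mm

initial: 0.68 × 2.68 × 25 = 45.56 mm
mid-season: 0.71 × 6.02 × 35 = 149.60 mm
late-season: 0.69 × 2.12 × 30 = 43.88 mm
Seasonal total = 239.04 mm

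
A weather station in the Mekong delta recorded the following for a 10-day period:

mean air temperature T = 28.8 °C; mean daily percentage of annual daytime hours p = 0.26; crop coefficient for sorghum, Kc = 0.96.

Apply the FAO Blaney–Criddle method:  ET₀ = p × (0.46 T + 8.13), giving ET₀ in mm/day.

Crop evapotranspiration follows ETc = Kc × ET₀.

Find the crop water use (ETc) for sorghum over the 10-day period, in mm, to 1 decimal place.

53.4 mm

ET₀ = 0.26 × (0.46 × 28.8 + 8.13) = 0.26 × 21.378 = 5.5583 mm/d
ETc = Kc × ET₀ = 0.96 × 5.5583 = 5.3360 mm/d
Over 10 days: 5.3360 × 10 = 53.360 mm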